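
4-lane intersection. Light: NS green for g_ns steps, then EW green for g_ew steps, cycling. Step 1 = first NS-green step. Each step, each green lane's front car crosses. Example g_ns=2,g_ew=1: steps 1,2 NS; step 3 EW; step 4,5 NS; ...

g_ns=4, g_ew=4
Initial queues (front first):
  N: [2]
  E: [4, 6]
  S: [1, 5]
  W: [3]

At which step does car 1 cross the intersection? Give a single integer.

Step 1 [NS]: N:car2-GO,E:wait,S:car1-GO,W:wait | queues: N=0 E=2 S=1 W=1
Step 2 [NS]: N:empty,E:wait,S:car5-GO,W:wait | queues: N=0 E=2 S=0 W=1
Step 3 [NS]: N:empty,E:wait,S:empty,W:wait | queues: N=0 E=2 S=0 W=1
Step 4 [NS]: N:empty,E:wait,S:empty,W:wait | queues: N=0 E=2 S=0 W=1
Step 5 [EW]: N:wait,E:car4-GO,S:wait,W:car3-GO | queues: N=0 E=1 S=0 W=0
Step 6 [EW]: N:wait,E:car6-GO,S:wait,W:empty | queues: N=0 E=0 S=0 W=0
Car 1 crosses at step 1

1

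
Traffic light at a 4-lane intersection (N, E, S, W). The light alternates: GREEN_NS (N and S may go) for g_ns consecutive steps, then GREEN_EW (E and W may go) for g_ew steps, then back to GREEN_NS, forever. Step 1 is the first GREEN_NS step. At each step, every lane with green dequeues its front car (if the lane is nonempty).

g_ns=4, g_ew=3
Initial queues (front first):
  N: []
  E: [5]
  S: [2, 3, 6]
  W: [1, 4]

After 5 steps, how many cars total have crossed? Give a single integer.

Answer: 5

Derivation:
Step 1 [NS]: N:empty,E:wait,S:car2-GO,W:wait | queues: N=0 E=1 S=2 W=2
Step 2 [NS]: N:empty,E:wait,S:car3-GO,W:wait | queues: N=0 E=1 S=1 W=2
Step 3 [NS]: N:empty,E:wait,S:car6-GO,W:wait | queues: N=0 E=1 S=0 W=2
Step 4 [NS]: N:empty,E:wait,S:empty,W:wait | queues: N=0 E=1 S=0 W=2
Step 5 [EW]: N:wait,E:car5-GO,S:wait,W:car1-GO | queues: N=0 E=0 S=0 W=1
Cars crossed by step 5: 5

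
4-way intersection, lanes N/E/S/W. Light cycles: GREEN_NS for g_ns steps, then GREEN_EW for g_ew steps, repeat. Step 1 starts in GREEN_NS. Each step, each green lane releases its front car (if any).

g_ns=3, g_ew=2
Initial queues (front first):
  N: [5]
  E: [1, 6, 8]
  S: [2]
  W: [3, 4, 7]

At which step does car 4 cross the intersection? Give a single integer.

Step 1 [NS]: N:car5-GO,E:wait,S:car2-GO,W:wait | queues: N=0 E=3 S=0 W=3
Step 2 [NS]: N:empty,E:wait,S:empty,W:wait | queues: N=0 E=3 S=0 W=3
Step 3 [NS]: N:empty,E:wait,S:empty,W:wait | queues: N=0 E=3 S=0 W=3
Step 4 [EW]: N:wait,E:car1-GO,S:wait,W:car3-GO | queues: N=0 E=2 S=0 W=2
Step 5 [EW]: N:wait,E:car6-GO,S:wait,W:car4-GO | queues: N=0 E=1 S=0 W=1
Step 6 [NS]: N:empty,E:wait,S:empty,W:wait | queues: N=0 E=1 S=0 W=1
Step 7 [NS]: N:empty,E:wait,S:empty,W:wait | queues: N=0 E=1 S=0 W=1
Step 8 [NS]: N:empty,E:wait,S:empty,W:wait | queues: N=0 E=1 S=0 W=1
Step 9 [EW]: N:wait,E:car8-GO,S:wait,W:car7-GO | queues: N=0 E=0 S=0 W=0
Car 4 crosses at step 5

5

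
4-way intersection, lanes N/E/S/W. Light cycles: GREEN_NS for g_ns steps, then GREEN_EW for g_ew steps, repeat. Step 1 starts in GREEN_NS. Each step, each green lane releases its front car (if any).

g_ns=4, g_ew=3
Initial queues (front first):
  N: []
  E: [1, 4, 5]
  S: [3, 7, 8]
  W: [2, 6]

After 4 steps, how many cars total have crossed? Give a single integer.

Step 1 [NS]: N:empty,E:wait,S:car3-GO,W:wait | queues: N=0 E=3 S=2 W=2
Step 2 [NS]: N:empty,E:wait,S:car7-GO,W:wait | queues: N=0 E=3 S=1 W=2
Step 3 [NS]: N:empty,E:wait,S:car8-GO,W:wait | queues: N=0 E=3 S=0 W=2
Step 4 [NS]: N:empty,E:wait,S:empty,W:wait | queues: N=0 E=3 S=0 W=2
Cars crossed by step 4: 3

Answer: 3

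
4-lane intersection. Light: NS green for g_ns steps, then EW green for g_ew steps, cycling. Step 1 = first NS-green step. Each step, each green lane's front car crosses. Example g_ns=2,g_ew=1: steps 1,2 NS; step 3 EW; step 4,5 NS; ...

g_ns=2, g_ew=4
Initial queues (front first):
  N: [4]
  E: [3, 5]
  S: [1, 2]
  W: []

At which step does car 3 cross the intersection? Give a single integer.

Step 1 [NS]: N:car4-GO,E:wait,S:car1-GO,W:wait | queues: N=0 E=2 S=1 W=0
Step 2 [NS]: N:empty,E:wait,S:car2-GO,W:wait | queues: N=0 E=2 S=0 W=0
Step 3 [EW]: N:wait,E:car3-GO,S:wait,W:empty | queues: N=0 E=1 S=0 W=0
Step 4 [EW]: N:wait,E:car5-GO,S:wait,W:empty | queues: N=0 E=0 S=0 W=0
Car 3 crosses at step 3

3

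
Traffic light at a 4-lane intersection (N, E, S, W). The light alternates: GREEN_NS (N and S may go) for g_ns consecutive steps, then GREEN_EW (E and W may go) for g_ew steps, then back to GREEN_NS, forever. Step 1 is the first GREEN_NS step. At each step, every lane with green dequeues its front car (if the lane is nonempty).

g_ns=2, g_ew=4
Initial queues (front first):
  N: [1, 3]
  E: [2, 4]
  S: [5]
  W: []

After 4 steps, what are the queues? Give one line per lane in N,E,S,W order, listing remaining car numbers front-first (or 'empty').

Step 1 [NS]: N:car1-GO,E:wait,S:car5-GO,W:wait | queues: N=1 E=2 S=0 W=0
Step 2 [NS]: N:car3-GO,E:wait,S:empty,W:wait | queues: N=0 E=2 S=0 W=0
Step 3 [EW]: N:wait,E:car2-GO,S:wait,W:empty | queues: N=0 E=1 S=0 W=0
Step 4 [EW]: N:wait,E:car4-GO,S:wait,W:empty | queues: N=0 E=0 S=0 W=0

N: empty
E: empty
S: empty
W: empty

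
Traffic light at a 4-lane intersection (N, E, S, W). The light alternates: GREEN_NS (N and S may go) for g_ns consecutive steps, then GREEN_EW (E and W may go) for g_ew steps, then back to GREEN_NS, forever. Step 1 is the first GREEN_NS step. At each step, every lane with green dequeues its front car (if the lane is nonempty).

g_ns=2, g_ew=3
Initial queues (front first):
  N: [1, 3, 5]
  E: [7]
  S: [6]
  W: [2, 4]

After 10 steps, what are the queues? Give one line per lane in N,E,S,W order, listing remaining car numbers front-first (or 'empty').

Step 1 [NS]: N:car1-GO,E:wait,S:car6-GO,W:wait | queues: N=2 E=1 S=0 W=2
Step 2 [NS]: N:car3-GO,E:wait,S:empty,W:wait | queues: N=1 E=1 S=0 W=2
Step 3 [EW]: N:wait,E:car7-GO,S:wait,W:car2-GO | queues: N=1 E=0 S=0 W=1
Step 4 [EW]: N:wait,E:empty,S:wait,W:car4-GO | queues: N=1 E=0 S=0 W=0
Step 5 [EW]: N:wait,E:empty,S:wait,W:empty | queues: N=1 E=0 S=0 W=0
Step 6 [NS]: N:car5-GO,E:wait,S:empty,W:wait | queues: N=0 E=0 S=0 W=0

N: empty
E: empty
S: empty
W: empty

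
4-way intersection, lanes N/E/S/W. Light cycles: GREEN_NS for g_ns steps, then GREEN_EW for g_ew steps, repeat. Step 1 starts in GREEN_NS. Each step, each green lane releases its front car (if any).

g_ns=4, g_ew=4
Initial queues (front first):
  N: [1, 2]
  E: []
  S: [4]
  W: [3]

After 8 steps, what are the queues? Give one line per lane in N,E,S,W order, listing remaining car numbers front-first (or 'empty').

Step 1 [NS]: N:car1-GO,E:wait,S:car4-GO,W:wait | queues: N=1 E=0 S=0 W=1
Step 2 [NS]: N:car2-GO,E:wait,S:empty,W:wait | queues: N=0 E=0 S=0 W=1
Step 3 [NS]: N:empty,E:wait,S:empty,W:wait | queues: N=0 E=0 S=0 W=1
Step 4 [NS]: N:empty,E:wait,S:empty,W:wait | queues: N=0 E=0 S=0 W=1
Step 5 [EW]: N:wait,E:empty,S:wait,W:car3-GO | queues: N=0 E=0 S=0 W=0

N: empty
E: empty
S: empty
W: empty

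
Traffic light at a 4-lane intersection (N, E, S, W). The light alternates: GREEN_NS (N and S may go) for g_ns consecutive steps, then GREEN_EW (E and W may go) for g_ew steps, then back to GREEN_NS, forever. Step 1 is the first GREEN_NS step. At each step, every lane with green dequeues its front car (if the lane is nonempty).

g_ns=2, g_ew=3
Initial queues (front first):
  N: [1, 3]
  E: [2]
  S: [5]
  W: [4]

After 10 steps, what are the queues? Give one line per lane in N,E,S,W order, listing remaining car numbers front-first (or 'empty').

Step 1 [NS]: N:car1-GO,E:wait,S:car5-GO,W:wait | queues: N=1 E=1 S=0 W=1
Step 2 [NS]: N:car3-GO,E:wait,S:empty,W:wait | queues: N=0 E=1 S=0 W=1
Step 3 [EW]: N:wait,E:car2-GO,S:wait,W:car4-GO | queues: N=0 E=0 S=0 W=0

N: empty
E: empty
S: empty
W: empty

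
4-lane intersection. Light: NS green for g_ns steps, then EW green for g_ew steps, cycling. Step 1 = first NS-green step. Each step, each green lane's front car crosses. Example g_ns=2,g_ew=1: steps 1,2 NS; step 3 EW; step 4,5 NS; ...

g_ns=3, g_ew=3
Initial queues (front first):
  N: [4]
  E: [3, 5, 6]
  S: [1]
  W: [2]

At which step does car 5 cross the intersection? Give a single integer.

Step 1 [NS]: N:car4-GO,E:wait,S:car1-GO,W:wait | queues: N=0 E=3 S=0 W=1
Step 2 [NS]: N:empty,E:wait,S:empty,W:wait | queues: N=0 E=3 S=0 W=1
Step 3 [NS]: N:empty,E:wait,S:empty,W:wait | queues: N=0 E=3 S=0 W=1
Step 4 [EW]: N:wait,E:car3-GO,S:wait,W:car2-GO | queues: N=0 E=2 S=0 W=0
Step 5 [EW]: N:wait,E:car5-GO,S:wait,W:empty | queues: N=0 E=1 S=0 W=0
Step 6 [EW]: N:wait,E:car6-GO,S:wait,W:empty | queues: N=0 E=0 S=0 W=0
Car 5 crosses at step 5

5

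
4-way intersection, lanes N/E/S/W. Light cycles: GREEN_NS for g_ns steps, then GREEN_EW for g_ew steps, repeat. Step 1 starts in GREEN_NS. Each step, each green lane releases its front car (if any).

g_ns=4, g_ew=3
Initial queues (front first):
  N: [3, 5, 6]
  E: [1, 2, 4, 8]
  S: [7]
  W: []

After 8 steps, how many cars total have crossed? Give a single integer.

Answer: 7

Derivation:
Step 1 [NS]: N:car3-GO,E:wait,S:car7-GO,W:wait | queues: N=2 E=4 S=0 W=0
Step 2 [NS]: N:car5-GO,E:wait,S:empty,W:wait | queues: N=1 E=4 S=0 W=0
Step 3 [NS]: N:car6-GO,E:wait,S:empty,W:wait | queues: N=0 E=4 S=0 W=0
Step 4 [NS]: N:empty,E:wait,S:empty,W:wait | queues: N=0 E=4 S=0 W=0
Step 5 [EW]: N:wait,E:car1-GO,S:wait,W:empty | queues: N=0 E=3 S=0 W=0
Step 6 [EW]: N:wait,E:car2-GO,S:wait,W:empty | queues: N=0 E=2 S=0 W=0
Step 7 [EW]: N:wait,E:car4-GO,S:wait,W:empty | queues: N=0 E=1 S=0 W=0
Step 8 [NS]: N:empty,E:wait,S:empty,W:wait | queues: N=0 E=1 S=0 W=0
Cars crossed by step 8: 7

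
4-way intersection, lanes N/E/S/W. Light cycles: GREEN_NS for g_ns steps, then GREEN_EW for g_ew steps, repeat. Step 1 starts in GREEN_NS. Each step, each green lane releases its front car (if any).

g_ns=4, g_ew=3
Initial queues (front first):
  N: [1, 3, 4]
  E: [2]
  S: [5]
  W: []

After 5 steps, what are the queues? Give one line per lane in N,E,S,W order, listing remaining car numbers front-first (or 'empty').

Step 1 [NS]: N:car1-GO,E:wait,S:car5-GO,W:wait | queues: N=2 E=1 S=0 W=0
Step 2 [NS]: N:car3-GO,E:wait,S:empty,W:wait | queues: N=1 E=1 S=0 W=0
Step 3 [NS]: N:car4-GO,E:wait,S:empty,W:wait | queues: N=0 E=1 S=0 W=0
Step 4 [NS]: N:empty,E:wait,S:empty,W:wait | queues: N=0 E=1 S=0 W=0
Step 5 [EW]: N:wait,E:car2-GO,S:wait,W:empty | queues: N=0 E=0 S=0 W=0

N: empty
E: empty
S: empty
W: empty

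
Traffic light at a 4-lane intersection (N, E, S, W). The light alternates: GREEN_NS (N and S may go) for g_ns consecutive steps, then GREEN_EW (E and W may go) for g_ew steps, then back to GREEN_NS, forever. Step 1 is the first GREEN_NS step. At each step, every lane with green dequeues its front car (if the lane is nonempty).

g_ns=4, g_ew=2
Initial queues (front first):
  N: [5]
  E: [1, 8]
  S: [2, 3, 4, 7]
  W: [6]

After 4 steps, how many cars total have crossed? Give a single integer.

Step 1 [NS]: N:car5-GO,E:wait,S:car2-GO,W:wait | queues: N=0 E=2 S=3 W=1
Step 2 [NS]: N:empty,E:wait,S:car3-GO,W:wait | queues: N=0 E=2 S=2 W=1
Step 3 [NS]: N:empty,E:wait,S:car4-GO,W:wait | queues: N=0 E=2 S=1 W=1
Step 4 [NS]: N:empty,E:wait,S:car7-GO,W:wait | queues: N=0 E=2 S=0 W=1
Cars crossed by step 4: 5

Answer: 5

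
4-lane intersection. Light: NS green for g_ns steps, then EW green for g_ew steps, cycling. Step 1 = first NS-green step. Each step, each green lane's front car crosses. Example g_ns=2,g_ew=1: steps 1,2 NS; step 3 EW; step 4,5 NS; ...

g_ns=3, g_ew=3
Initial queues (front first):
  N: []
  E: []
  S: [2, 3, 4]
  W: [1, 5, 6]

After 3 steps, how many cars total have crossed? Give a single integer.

Answer: 3

Derivation:
Step 1 [NS]: N:empty,E:wait,S:car2-GO,W:wait | queues: N=0 E=0 S=2 W=3
Step 2 [NS]: N:empty,E:wait,S:car3-GO,W:wait | queues: N=0 E=0 S=1 W=3
Step 3 [NS]: N:empty,E:wait,S:car4-GO,W:wait | queues: N=0 E=0 S=0 W=3
Cars crossed by step 3: 3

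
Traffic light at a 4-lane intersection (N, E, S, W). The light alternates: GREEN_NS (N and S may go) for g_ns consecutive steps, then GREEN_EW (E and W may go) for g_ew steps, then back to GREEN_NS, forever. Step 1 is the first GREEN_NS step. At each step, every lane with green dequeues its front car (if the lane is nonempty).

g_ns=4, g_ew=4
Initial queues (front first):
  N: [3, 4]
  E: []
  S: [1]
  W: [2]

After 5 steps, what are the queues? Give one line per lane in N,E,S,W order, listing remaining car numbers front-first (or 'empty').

Step 1 [NS]: N:car3-GO,E:wait,S:car1-GO,W:wait | queues: N=1 E=0 S=0 W=1
Step 2 [NS]: N:car4-GO,E:wait,S:empty,W:wait | queues: N=0 E=0 S=0 W=1
Step 3 [NS]: N:empty,E:wait,S:empty,W:wait | queues: N=0 E=0 S=0 W=1
Step 4 [NS]: N:empty,E:wait,S:empty,W:wait | queues: N=0 E=0 S=0 W=1
Step 5 [EW]: N:wait,E:empty,S:wait,W:car2-GO | queues: N=0 E=0 S=0 W=0

N: empty
E: empty
S: empty
W: empty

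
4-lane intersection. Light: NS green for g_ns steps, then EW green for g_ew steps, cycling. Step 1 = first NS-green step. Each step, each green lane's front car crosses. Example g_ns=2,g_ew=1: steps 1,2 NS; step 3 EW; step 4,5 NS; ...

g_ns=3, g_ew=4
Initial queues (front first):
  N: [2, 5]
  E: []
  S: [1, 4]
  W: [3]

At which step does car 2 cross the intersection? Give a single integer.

Step 1 [NS]: N:car2-GO,E:wait,S:car1-GO,W:wait | queues: N=1 E=0 S=1 W=1
Step 2 [NS]: N:car5-GO,E:wait,S:car4-GO,W:wait | queues: N=0 E=0 S=0 W=1
Step 3 [NS]: N:empty,E:wait,S:empty,W:wait | queues: N=0 E=0 S=0 W=1
Step 4 [EW]: N:wait,E:empty,S:wait,W:car3-GO | queues: N=0 E=0 S=0 W=0
Car 2 crosses at step 1

1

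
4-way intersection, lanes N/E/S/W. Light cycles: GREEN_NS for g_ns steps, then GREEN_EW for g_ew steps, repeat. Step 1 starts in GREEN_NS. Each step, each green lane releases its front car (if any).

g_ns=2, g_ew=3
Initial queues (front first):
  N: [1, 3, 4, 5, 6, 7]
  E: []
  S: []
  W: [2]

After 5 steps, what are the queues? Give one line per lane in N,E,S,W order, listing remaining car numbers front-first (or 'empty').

Step 1 [NS]: N:car1-GO,E:wait,S:empty,W:wait | queues: N=5 E=0 S=0 W=1
Step 2 [NS]: N:car3-GO,E:wait,S:empty,W:wait | queues: N=4 E=0 S=0 W=1
Step 3 [EW]: N:wait,E:empty,S:wait,W:car2-GO | queues: N=4 E=0 S=0 W=0
Step 4 [EW]: N:wait,E:empty,S:wait,W:empty | queues: N=4 E=0 S=0 W=0
Step 5 [EW]: N:wait,E:empty,S:wait,W:empty | queues: N=4 E=0 S=0 W=0

N: 4 5 6 7
E: empty
S: empty
W: empty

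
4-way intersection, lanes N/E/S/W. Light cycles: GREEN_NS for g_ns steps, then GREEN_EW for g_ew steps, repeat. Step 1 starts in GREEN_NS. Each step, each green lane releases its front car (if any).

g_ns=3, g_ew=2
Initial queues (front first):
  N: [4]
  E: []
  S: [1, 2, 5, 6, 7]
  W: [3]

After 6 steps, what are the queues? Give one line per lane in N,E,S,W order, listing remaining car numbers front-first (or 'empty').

Step 1 [NS]: N:car4-GO,E:wait,S:car1-GO,W:wait | queues: N=0 E=0 S=4 W=1
Step 2 [NS]: N:empty,E:wait,S:car2-GO,W:wait | queues: N=0 E=0 S=3 W=1
Step 3 [NS]: N:empty,E:wait,S:car5-GO,W:wait | queues: N=0 E=0 S=2 W=1
Step 4 [EW]: N:wait,E:empty,S:wait,W:car3-GO | queues: N=0 E=0 S=2 W=0
Step 5 [EW]: N:wait,E:empty,S:wait,W:empty | queues: N=0 E=0 S=2 W=0
Step 6 [NS]: N:empty,E:wait,S:car6-GO,W:wait | queues: N=0 E=0 S=1 W=0

N: empty
E: empty
S: 7
W: empty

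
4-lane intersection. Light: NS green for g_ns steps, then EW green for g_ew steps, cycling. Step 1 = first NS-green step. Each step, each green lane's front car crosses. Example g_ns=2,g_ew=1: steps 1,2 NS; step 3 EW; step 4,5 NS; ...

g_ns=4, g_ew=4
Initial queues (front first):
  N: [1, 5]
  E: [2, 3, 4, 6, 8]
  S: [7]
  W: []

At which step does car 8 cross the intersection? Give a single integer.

Step 1 [NS]: N:car1-GO,E:wait,S:car7-GO,W:wait | queues: N=1 E=5 S=0 W=0
Step 2 [NS]: N:car5-GO,E:wait,S:empty,W:wait | queues: N=0 E=5 S=0 W=0
Step 3 [NS]: N:empty,E:wait,S:empty,W:wait | queues: N=0 E=5 S=0 W=0
Step 4 [NS]: N:empty,E:wait,S:empty,W:wait | queues: N=0 E=5 S=0 W=0
Step 5 [EW]: N:wait,E:car2-GO,S:wait,W:empty | queues: N=0 E=4 S=0 W=0
Step 6 [EW]: N:wait,E:car3-GO,S:wait,W:empty | queues: N=0 E=3 S=0 W=0
Step 7 [EW]: N:wait,E:car4-GO,S:wait,W:empty | queues: N=0 E=2 S=0 W=0
Step 8 [EW]: N:wait,E:car6-GO,S:wait,W:empty | queues: N=0 E=1 S=0 W=0
Step 9 [NS]: N:empty,E:wait,S:empty,W:wait | queues: N=0 E=1 S=0 W=0
Step 10 [NS]: N:empty,E:wait,S:empty,W:wait | queues: N=0 E=1 S=0 W=0
Step 11 [NS]: N:empty,E:wait,S:empty,W:wait | queues: N=0 E=1 S=0 W=0
Step 12 [NS]: N:empty,E:wait,S:empty,W:wait | queues: N=0 E=1 S=0 W=0
Step 13 [EW]: N:wait,E:car8-GO,S:wait,W:empty | queues: N=0 E=0 S=0 W=0
Car 8 crosses at step 13

13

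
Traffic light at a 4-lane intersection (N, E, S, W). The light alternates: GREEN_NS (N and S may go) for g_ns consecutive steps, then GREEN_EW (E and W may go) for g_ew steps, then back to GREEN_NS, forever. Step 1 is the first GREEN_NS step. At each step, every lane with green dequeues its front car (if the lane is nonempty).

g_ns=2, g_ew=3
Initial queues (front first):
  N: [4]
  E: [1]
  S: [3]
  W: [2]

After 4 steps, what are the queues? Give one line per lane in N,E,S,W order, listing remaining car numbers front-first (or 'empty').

Step 1 [NS]: N:car4-GO,E:wait,S:car3-GO,W:wait | queues: N=0 E=1 S=0 W=1
Step 2 [NS]: N:empty,E:wait,S:empty,W:wait | queues: N=0 E=1 S=0 W=1
Step 3 [EW]: N:wait,E:car1-GO,S:wait,W:car2-GO | queues: N=0 E=0 S=0 W=0

N: empty
E: empty
S: empty
W: empty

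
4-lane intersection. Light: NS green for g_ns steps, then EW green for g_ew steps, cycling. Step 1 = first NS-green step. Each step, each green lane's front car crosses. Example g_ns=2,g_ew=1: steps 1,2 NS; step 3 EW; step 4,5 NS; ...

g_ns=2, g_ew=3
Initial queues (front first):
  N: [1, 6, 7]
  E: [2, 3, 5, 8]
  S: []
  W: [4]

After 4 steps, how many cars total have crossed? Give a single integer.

Step 1 [NS]: N:car1-GO,E:wait,S:empty,W:wait | queues: N=2 E=4 S=0 W=1
Step 2 [NS]: N:car6-GO,E:wait,S:empty,W:wait | queues: N=1 E=4 S=0 W=1
Step 3 [EW]: N:wait,E:car2-GO,S:wait,W:car4-GO | queues: N=1 E=3 S=0 W=0
Step 4 [EW]: N:wait,E:car3-GO,S:wait,W:empty | queues: N=1 E=2 S=0 W=0
Cars crossed by step 4: 5

Answer: 5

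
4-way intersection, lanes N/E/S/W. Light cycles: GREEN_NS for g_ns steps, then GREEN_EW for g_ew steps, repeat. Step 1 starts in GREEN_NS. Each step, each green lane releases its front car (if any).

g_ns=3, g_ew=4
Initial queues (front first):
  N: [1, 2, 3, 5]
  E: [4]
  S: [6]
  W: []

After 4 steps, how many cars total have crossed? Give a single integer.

Answer: 5

Derivation:
Step 1 [NS]: N:car1-GO,E:wait,S:car6-GO,W:wait | queues: N=3 E=1 S=0 W=0
Step 2 [NS]: N:car2-GO,E:wait,S:empty,W:wait | queues: N=2 E=1 S=0 W=0
Step 3 [NS]: N:car3-GO,E:wait,S:empty,W:wait | queues: N=1 E=1 S=0 W=0
Step 4 [EW]: N:wait,E:car4-GO,S:wait,W:empty | queues: N=1 E=0 S=0 W=0
Cars crossed by step 4: 5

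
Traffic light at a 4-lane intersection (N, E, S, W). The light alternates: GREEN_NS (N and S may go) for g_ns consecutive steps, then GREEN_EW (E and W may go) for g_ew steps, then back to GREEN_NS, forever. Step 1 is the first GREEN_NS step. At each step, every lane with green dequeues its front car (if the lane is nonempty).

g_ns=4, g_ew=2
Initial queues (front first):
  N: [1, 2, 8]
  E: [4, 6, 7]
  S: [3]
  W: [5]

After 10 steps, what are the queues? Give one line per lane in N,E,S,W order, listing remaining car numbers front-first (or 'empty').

Step 1 [NS]: N:car1-GO,E:wait,S:car3-GO,W:wait | queues: N=2 E=3 S=0 W=1
Step 2 [NS]: N:car2-GO,E:wait,S:empty,W:wait | queues: N=1 E=3 S=0 W=1
Step 3 [NS]: N:car8-GO,E:wait,S:empty,W:wait | queues: N=0 E=3 S=0 W=1
Step 4 [NS]: N:empty,E:wait,S:empty,W:wait | queues: N=0 E=3 S=0 W=1
Step 5 [EW]: N:wait,E:car4-GO,S:wait,W:car5-GO | queues: N=0 E=2 S=0 W=0
Step 6 [EW]: N:wait,E:car6-GO,S:wait,W:empty | queues: N=0 E=1 S=0 W=0
Step 7 [NS]: N:empty,E:wait,S:empty,W:wait | queues: N=0 E=1 S=0 W=0
Step 8 [NS]: N:empty,E:wait,S:empty,W:wait | queues: N=0 E=1 S=0 W=0
Step 9 [NS]: N:empty,E:wait,S:empty,W:wait | queues: N=0 E=1 S=0 W=0
Step 10 [NS]: N:empty,E:wait,S:empty,W:wait | queues: N=0 E=1 S=0 W=0

N: empty
E: 7
S: empty
W: empty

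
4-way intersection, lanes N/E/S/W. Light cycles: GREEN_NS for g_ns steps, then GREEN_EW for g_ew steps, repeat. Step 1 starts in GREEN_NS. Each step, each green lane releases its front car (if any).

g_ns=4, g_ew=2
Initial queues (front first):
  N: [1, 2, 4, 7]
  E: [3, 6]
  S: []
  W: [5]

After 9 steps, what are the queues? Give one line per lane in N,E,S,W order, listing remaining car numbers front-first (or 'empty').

Step 1 [NS]: N:car1-GO,E:wait,S:empty,W:wait | queues: N=3 E=2 S=0 W=1
Step 2 [NS]: N:car2-GO,E:wait,S:empty,W:wait | queues: N=2 E=2 S=0 W=1
Step 3 [NS]: N:car4-GO,E:wait,S:empty,W:wait | queues: N=1 E=2 S=0 W=1
Step 4 [NS]: N:car7-GO,E:wait,S:empty,W:wait | queues: N=0 E=2 S=0 W=1
Step 5 [EW]: N:wait,E:car3-GO,S:wait,W:car5-GO | queues: N=0 E=1 S=0 W=0
Step 6 [EW]: N:wait,E:car6-GO,S:wait,W:empty | queues: N=0 E=0 S=0 W=0

N: empty
E: empty
S: empty
W: empty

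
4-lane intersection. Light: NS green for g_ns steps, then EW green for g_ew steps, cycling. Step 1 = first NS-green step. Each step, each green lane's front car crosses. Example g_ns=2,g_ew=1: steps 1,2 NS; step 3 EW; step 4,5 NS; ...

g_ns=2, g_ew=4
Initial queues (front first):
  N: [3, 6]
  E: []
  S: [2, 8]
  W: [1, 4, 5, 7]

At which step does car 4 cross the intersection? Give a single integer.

Step 1 [NS]: N:car3-GO,E:wait,S:car2-GO,W:wait | queues: N=1 E=0 S=1 W=4
Step 2 [NS]: N:car6-GO,E:wait,S:car8-GO,W:wait | queues: N=0 E=0 S=0 W=4
Step 3 [EW]: N:wait,E:empty,S:wait,W:car1-GO | queues: N=0 E=0 S=0 W=3
Step 4 [EW]: N:wait,E:empty,S:wait,W:car4-GO | queues: N=0 E=0 S=0 W=2
Step 5 [EW]: N:wait,E:empty,S:wait,W:car5-GO | queues: N=0 E=0 S=0 W=1
Step 6 [EW]: N:wait,E:empty,S:wait,W:car7-GO | queues: N=0 E=0 S=0 W=0
Car 4 crosses at step 4

4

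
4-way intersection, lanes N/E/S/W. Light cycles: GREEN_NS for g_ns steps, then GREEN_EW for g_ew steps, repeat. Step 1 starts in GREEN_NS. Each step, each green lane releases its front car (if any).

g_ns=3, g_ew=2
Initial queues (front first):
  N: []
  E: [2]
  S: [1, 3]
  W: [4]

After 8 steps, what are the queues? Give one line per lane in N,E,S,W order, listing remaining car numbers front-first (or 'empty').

Step 1 [NS]: N:empty,E:wait,S:car1-GO,W:wait | queues: N=0 E=1 S=1 W=1
Step 2 [NS]: N:empty,E:wait,S:car3-GO,W:wait | queues: N=0 E=1 S=0 W=1
Step 3 [NS]: N:empty,E:wait,S:empty,W:wait | queues: N=0 E=1 S=0 W=1
Step 4 [EW]: N:wait,E:car2-GO,S:wait,W:car4-GO | queues: N=0 E=0 S=0 W=0

N: empty
E: empty
S: empty
W: empty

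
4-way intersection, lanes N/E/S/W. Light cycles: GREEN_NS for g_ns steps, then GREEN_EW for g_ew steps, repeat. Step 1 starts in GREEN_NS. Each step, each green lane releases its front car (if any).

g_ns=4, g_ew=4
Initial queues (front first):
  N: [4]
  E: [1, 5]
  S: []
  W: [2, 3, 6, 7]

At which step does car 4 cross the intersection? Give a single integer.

Step 1 [NS]: N:car4-GO,E:wait,S:empty,W:wait | queues: N=0 E=2 S=0 W=4
Step 2 [NS]: N:empty,E:wait,S:empty,W:wait | queues: N=0 E=2 S=0 W=4
Step 3 [NS]: N:empty,E:wait,S:empty,W:wait | queues: N=0 E=2 S=0 W=4
Step 4 [NS]: N:empty,E:wait,S:empty,W:wait | queues: N=0 E=2 S=0 W=4
Step 5 [EW]: N:wait,E:car1-GO,S:wait,W:car2-GO | queues: N=0 E=1 S=0 W=3
Step 6 [EW]: N:wait,E:car5-GO,S:wait,W:car3-GO | queues: N=0 E=0 S=0 W=2
Step 7 [EW]: N:wait,E:empty,S:wait,W:car6-GO | queues: N=0 E=0 S=0 W=1
Step 8 [EW]: N:wait,E:empty,S:wait,W:car7-GO | queues: N=0 E=0 S=0 W=0
Car 4 crosses at step 1

1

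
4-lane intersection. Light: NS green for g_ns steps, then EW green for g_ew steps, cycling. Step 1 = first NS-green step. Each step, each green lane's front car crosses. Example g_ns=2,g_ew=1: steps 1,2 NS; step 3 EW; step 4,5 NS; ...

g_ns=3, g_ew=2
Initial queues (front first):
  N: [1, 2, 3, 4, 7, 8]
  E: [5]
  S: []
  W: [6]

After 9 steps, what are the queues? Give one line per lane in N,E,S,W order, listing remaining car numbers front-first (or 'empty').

Step 1 [NS]: N:car1-GO,E:wait,S:empty,W:wait | queues: N=5 E=1 S=0 W=1
Step 2 [NS]: N:car2-GO,E:wait,S:empty,W:wait | queues: N=4 E=1 S=0 W=1
Step 3 [NS]: N:car3-GO,E:wait,S:empty,W:wait | queues: N=3 E=1 S=0 W=1
Step 4 [EW]: N:wait,E:car5-GO,S:wait,W:car6-GO | queues: N=3 E=0 S=0 W=0
Step 5 [EW]: N:wait,E:empty,S:wait,W:empty | queues: N=3 E=0 S=0 W=0
Step 6 [NS]: N:car4-GO,E:wait,S:empty,W:wait | queues: N=2 E=0 S=0 W=0
Step 7 [NS]: N:car7-GO,E:wait,S:empty,W:wait | queues: N=1 E=0 S=0 W=0
Step 8 [NS]: N:car8-GO,E:wait,S:empty,W:wait | queues: N=0 E=0 S=0 W=0

N: empty
E: empty
S: empty
W: empty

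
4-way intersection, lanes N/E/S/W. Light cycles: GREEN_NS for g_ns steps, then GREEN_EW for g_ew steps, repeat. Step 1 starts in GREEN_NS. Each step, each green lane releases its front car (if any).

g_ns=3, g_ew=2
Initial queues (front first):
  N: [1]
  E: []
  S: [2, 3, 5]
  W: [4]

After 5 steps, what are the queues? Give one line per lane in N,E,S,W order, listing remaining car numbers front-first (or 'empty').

Step 1 [NS]: N:car1-GO,E:wait,S:car2-GO,W:wait | queues: N=0 E=0 S=2 W=1
Step 2 [NS]: N:empty,E:wait,S:car3-GO,W:wait | queues: N=0 E=0 S=1 W=1
Step 3 [NS]: N:empty,E:wait,S:car5-GO,W:wait | queues: N=0 E=0 S=0 W=1
Step 4 [EW]: N:wait,E:empty,S:wait,W:car4-GO | queues: N=0 E=0 S=0 W=0

N: empty
E: empty
S: empty
W: empty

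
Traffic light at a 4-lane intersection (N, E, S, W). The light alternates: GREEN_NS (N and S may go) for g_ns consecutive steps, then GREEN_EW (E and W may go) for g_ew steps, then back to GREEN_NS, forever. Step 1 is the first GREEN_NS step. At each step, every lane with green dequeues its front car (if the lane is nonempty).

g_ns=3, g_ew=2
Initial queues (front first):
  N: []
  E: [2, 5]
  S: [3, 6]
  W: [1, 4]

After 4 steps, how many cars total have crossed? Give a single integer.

Answer: 4

Derivation:
Step 1 [NS]: N:empty,E:wait,S:car3-GO,W:wait | queues: N=0 E=2 S=1 W=2
Step 2 [NS]: N:empty,E:wait,S:car6-GO,W:wait | queues: N=0 E=2 S=0 W=2
Step 3 [NS]: N:empty,E:wait,S:empty,W:wait | queues: N=0 E=2 S=0 W=2
Step 4 [EW]: N:wait,E:car2-GO,S:wait,W:car1-GO | queues: N=0 E=1 S=0 W=1
Cars crossed by step 4: 4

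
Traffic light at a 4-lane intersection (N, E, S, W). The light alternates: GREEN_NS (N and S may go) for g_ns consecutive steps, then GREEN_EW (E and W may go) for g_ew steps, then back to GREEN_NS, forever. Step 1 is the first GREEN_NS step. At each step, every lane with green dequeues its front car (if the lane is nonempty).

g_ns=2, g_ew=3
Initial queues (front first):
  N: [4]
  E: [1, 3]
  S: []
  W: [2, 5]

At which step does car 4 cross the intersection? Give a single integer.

Step 1 [NS]: N:car4-GO,E:wait,S:empty,W:wait | queues: N=0 E=2 S=0 W=2
Step 2 [NS]: N:empty,E:wait,S:empty,W:wait | queues: N=0 E=2 S=0 W=2
Step 3 [EW]: N:wait,E:car1-GO,S:wait,W:car2-GO | queues: N=0 E=1 S=0 W=1
Step 4 [EW]: N:wait,E:car3-GO,S:wait,W:car5-GO | queues: N=0 E=0 S=0 W=0
Car 4 crosses at step 1

1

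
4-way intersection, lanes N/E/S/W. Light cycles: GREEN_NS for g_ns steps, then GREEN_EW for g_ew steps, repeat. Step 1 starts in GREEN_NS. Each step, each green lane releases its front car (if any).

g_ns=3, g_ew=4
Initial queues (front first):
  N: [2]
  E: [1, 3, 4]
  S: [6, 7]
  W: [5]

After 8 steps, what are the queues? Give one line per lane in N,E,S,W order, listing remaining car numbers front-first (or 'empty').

Step 1 [NS]: N:car2-GO,E:wait,S:car6-GO,W:wait | queues: N=0 E=3 S=1 W=1
Step 2 [NS]: N:empty,E:wait,S:car7-GO,W:wait | queues: N=0 E=3 S=0 W=1
Step 3 [NS]: N:empty,E:wait,S:empty,W:wait | queues: N=0 E=3 S=0 W=1
Step 4 [EW]: N:wait,E:car1-GO,S:wait,W:car5-GO | queues: N=0 E=2 S=0 W=0
Step 5 [EW]: N:wait,E:car3-GO,S:wait,W:empty | queues: N=0 E=1 S=0 W=0
Step 6 [EW]: N:wait,E:car4-GO,S:wait,W:empty | queues: N=0 E=0 S=0 W=0

N: empty
E: empty
S: empty
W: empty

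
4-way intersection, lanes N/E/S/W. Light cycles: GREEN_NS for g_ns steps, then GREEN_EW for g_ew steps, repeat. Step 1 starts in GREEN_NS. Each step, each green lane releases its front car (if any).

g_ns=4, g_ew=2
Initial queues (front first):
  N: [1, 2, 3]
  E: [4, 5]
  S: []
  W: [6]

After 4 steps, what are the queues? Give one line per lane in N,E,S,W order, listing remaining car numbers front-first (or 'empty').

Step 1 [NS]: N:car1-GO,E:wait,S:empty,W:wait | queues: N=2 E=2 S=0 W=1
Step 2 [NS]: N:car2-GO,E:wait,S:empty,W:wait | queues: N=1 E=2 S=0 W=1
Step 3 [NS]: N:car3-GO,E:wait,S:empty,W:wait | queues: N=0 E=2 S=0 W=1
Step 4 [NS]: N:empty,E:wait,S:empty,W:wait | queues: N=0 E=2 S=0 W=1

N: empty
E: 4 5
S: empty
W: 6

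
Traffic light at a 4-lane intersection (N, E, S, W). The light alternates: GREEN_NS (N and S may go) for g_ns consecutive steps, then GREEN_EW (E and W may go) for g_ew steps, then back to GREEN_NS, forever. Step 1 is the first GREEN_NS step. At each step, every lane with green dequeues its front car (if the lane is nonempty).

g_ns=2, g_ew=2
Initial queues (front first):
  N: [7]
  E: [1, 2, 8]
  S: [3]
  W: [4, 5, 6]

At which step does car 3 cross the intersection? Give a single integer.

Step 1 [NS]: N:car7-GO,E:wait,S:car3-GO,W:wait | queues: N=0 E=3 S=0 W=3
Step 2 [NS]: N:empty,E:wait,S:empty,W:wait | queues: N=0 E=3 S=0 W=3
Step 3 [EW]: N:wait,E:car1-GO,S:wait,W:car4-GO | queues: N=0 E=2 S=0 W=2
Step 4 [EW]: N:wait,E:car2-GO,S:wait,W:car5-GO | queues: N=0 E=1 S=0 W=1
Step 5 [NS]: N:empty,E:wait,S:empty,W:wait | queues: N=0 E=1 S=0 W=1
Step 6 [NS]: N:empty,E:wait,S:empty,W:wait | queues: N=0 E=1 S=0 W=1
Step 7 [EW]: N:wait,E:car8-GO,S:wait,W:car6-GO | queues: N=0 E=0 S=0 W=0
Car 3 crosses at step 1

1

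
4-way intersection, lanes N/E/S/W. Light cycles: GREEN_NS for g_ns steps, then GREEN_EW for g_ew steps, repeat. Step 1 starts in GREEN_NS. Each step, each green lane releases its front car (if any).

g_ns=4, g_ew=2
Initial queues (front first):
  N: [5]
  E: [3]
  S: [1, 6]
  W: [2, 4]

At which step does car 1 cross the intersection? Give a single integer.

Step 1 [NS]: N:car5-GO,E:wait,S:car1-GO,W:wait | queues: N=0 E=1 S=1 W=2
Step 2 [NS]: N:empty,E:wait,S:car6-GO,W:wait | queues: N=0 E=1 S=0 W=2
Step 3 [NS]: N:empty,E:wait,S:empty,W:wait | queues: N=0 E=1 S=0 W=2
Step 4 [NS]: N:empty,E:wait,S:empty,W:wait | queues: N=0 E=1 S=0 W=2
Step 5 [EW]: N:wait,E:car3-GO,S:wait,W:car2-GO | queues: N=0 E=0 S=0 W=1
Step 6 [EW]: N:wait,E:empty,S:wait,W:car4-GO | queues: N=0 E=0 S=0 W=0
Car 1 crosses at step 1

1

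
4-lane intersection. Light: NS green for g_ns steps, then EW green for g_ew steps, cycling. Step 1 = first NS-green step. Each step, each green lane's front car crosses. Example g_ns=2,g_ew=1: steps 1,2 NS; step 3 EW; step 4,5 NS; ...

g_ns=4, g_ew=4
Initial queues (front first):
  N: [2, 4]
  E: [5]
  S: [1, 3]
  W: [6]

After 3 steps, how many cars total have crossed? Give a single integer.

Step 1 [NS]: N:car2-GO,E:wait,S:car1-GO,W:wait | queues: N=1 E=1 S=1 W=1
Step 2 [NS]: N:car4-GO,E:wait,S:car3-GO,W:wait | queues: N=0 E=1 S=0 W=1
Step 3 [NS]: N:empty,E:wait,S:empty,W:wait | queues: N=0 E=1 S=0 W=1
Cars crossed by step 3: 4

Answer: 4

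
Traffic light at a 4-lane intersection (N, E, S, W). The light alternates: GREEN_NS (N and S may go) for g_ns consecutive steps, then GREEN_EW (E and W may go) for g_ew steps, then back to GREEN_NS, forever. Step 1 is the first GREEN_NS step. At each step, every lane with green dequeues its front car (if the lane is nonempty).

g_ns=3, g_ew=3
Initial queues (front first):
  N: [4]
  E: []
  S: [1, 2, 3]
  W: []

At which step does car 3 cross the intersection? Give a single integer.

Step 1 [NS]: N:car4-GO,E:wait,S:car1-GO,W:wait | queues: N=0 E=0 S=2 W=0
Step 2 [NS]: N:empty,E:wait,S:car2-GO,W:wait | queues: N=0 E=0 S=1 W=0
Step 3 [NS]: N:empty,E:wait,S:car3-GO,W:wait | queues: N=0 E=0 S=0 W=0
Car 3 crosses at step 3

3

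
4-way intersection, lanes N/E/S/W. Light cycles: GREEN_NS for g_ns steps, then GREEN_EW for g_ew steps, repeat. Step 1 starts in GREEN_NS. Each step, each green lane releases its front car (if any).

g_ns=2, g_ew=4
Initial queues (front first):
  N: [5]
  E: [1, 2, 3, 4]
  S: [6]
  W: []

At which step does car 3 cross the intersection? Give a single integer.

Step 1 [NS]: N:car5-GO,E:wait,S:car6-GO,W:wait | queues: N=0 E=4 S=0 W=0
Step 2 [NS]: N:empty,E:wait,S:empty,W:wait | queues: N=0 E=4 S=0 W=0
Step 3 [EW]: N:wait,E:car1-GO,S:wait,W:empty | queues: N=0 E=3 S=0 W=0
Step 4 [EW]: N:wait,E:car2-GO,S:wait,W:empty | queues: N=0 E=2 S=0 W=0
Step 5 [EW]: N:wait,E:car3-GO,S:wait,W:empty | queues: N=0 E=1 S=0 W=0
Step 6 [EW]: N:wait,E:car4-GO,S:wait,W:empty | queues: N=0 E=0 S=0 W=0
Car 3 crosses at step 5

5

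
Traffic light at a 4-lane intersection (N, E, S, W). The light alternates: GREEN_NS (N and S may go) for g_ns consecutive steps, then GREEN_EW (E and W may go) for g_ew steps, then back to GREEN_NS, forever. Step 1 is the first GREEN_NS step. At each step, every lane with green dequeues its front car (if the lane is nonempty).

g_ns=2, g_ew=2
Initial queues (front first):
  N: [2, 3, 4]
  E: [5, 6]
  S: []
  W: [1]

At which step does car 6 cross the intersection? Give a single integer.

Step 1 [NS]: N:car2-GO,E:wait,S:empty,W:wait | queues: N=2 E=2 S=0 W=1
Step 2 [NS]: N:car3-GO,E:wait,S:empty,W:wait | queues: N=1 E=2 S=0 W=1
Step 3 [EW]: N:wait,E:car5-GO,S:wait,W:car1-GO | queues: N=1 E=1 S=0 W=0
Step 4 [EW]: N:wait,E:car6-GO,S:wait,W:empty | queues: N=1 E=0 S=0 W=0
Step 5 [NS]: N:car4-GO,E:wait,S:empty,W:wait | queues: N=0 E=0 S=0 W=0
Car 6 crosses at step 4

4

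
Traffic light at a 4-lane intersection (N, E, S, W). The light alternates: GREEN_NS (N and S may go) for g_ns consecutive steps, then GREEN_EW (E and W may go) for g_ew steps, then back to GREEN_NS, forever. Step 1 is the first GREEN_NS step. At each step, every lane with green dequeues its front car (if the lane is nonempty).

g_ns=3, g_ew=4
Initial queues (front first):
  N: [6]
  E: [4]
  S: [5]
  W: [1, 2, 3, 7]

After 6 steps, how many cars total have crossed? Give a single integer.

Answer: 6

Derivation:
Step 1 [NS]: N:car6-GO,E:wait,S:car5-GO,W:wait | queues: N=0 E=1 S=0 W=4
Step 2 [NS]: N:empty,E:wait,S:empty,W:wait | queues: N=0 E=1 S=0 W=4
Step 3 [NS]: N:empty,E:wait,S:empty,W:wait | queues: N=0 E=1 S=0 W=4
Step 4 [EW]: N:wait,E:car4-GO,S:wait,W:car1-GO | queues: N=0 E=0 S=0 W=3
Step 5 [EW]: N:wait,E:empty,S:wait,W:car2-GO | queues: N=0 E=0 S=0 W=2
Step 6 [EW]: N:wait,E:empty,S:wait,W:car3-GO | queues: N=0 E=0 S=0 W=1
Cars crossed by step 6: 6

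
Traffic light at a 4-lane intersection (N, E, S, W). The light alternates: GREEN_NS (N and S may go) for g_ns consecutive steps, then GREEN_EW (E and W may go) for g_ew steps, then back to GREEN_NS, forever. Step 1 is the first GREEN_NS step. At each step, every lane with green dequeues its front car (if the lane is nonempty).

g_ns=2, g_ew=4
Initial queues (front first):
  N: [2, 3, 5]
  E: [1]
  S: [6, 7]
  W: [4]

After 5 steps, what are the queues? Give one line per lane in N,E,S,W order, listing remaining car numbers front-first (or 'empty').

Step 1 [NS]: N:car2-GO,E:wait,S:car6-GO,W:wait | queues: N=2 E=1 S=1 W=1
Step 2 [NS]: N:car3-GO,E:wait,S:car7-GO,W:wait | queues: N=1 E=1 S=0 W=1
Step 3 [EW]: N:wait,E:car1-GO,S:wait,W:car4-GO | queues: N=1 E=0 S=0 W=0
Step 4 [EW]: N:wait,E:empty,S:wait,W:empty | queues: N=1 E=0 S=0 W=0
Step 5 [EW]: N:wait,E:empty,S:wait,W:empty | queues: N=1 E=0 S=0 W=0

N: 5
E: empty
S: empty
W: empty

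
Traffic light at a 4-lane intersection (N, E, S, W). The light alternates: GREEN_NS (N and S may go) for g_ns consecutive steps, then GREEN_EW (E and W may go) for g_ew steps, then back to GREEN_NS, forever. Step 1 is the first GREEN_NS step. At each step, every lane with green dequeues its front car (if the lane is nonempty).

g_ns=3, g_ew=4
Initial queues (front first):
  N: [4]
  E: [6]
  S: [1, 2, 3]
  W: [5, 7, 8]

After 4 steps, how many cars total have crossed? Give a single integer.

Step 1 [NS]: N:car4-GO,E:wait,S:car1-GO,W:wait | queues: N=0 E=1 S=2 W=3
Step 2 [NS]: N:empty,E:wait,S:car2-GO,W:wait | queues: N=0 E=1 S=1 W=3
Step 3 [NS]: N:empty,E:wait,S:car3-GO,W:wait | queues: N=0 E=1 S=0 W=3
Step 4 [EW]: N:wait,E:car6-GO,S:wait,W:car5-GO | queues: N=0 E=0 S=0 W=2
Cars crossed by step 4: 6

Answer: 6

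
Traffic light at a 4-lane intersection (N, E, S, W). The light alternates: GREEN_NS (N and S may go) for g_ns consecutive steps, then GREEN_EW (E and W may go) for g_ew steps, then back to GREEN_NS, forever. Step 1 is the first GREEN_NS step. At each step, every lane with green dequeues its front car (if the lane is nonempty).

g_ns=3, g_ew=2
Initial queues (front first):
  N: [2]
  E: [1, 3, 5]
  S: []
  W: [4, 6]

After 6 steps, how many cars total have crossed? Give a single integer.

Answer: 5

Derivation:
Step 1 [NS]: N:car2-GO,E:wait,S:empty,W:wait | queues: N=0 E=3 S=0 W=2
Step 2 [NS]: N:empty,E:wait,S:empty,W:wait | queues: N=0 E=3 S=0 W=2
Step 3 [NS]: N:empty,E:wait,S:empty,W:wait | queues: N=0 E=3 S=0 W=2
Step 4 [EW]: N:wait,E:car1-GO,S:wait,W:car4-GO | queues: N=0 E=2 S=0 W=1
Step 5 [EW]: N:wait,E:car3-GO,S:wait,W:car6-GO | queues: N=0 E=1 S=0 W=0
Step 6 [NS]: N:empty,E:wait,S:empty,W:wait | queues: N=0 E=1 S=0 W=0
Cars crossed by step 6: 5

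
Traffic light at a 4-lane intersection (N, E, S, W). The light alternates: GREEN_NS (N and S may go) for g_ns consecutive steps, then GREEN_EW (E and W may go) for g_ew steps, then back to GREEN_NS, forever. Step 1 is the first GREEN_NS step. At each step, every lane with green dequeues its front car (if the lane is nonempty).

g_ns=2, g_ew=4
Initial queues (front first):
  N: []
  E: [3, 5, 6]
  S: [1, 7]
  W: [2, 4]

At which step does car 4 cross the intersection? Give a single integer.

Step 1 [NS]: N:empty,E:wait,S:car1-GO,W:wait | queues: N=0 E=3 S=1 W=2
Step 2 [NS]: N:empty,E:wait,S:car7-GO,W:wait | queues: N=0 E=3 S=0 W=2
Step 3 [EW]: N:wait,E:car3-GO,S:wait,W:car2-GO | queues: N=0 E=2 S=0 W=1
Step 4 [EW]: N:wait,E:car5-GO,S:wait,W:car4-GO | queues: N=0 E=1 S=0 W=0
Step 5 [EW]: N:wait,E:car6-GO,S:wait,W:empty | queues: N=0 E=0 S=0 W=0
Car 4 crosses at step 4

4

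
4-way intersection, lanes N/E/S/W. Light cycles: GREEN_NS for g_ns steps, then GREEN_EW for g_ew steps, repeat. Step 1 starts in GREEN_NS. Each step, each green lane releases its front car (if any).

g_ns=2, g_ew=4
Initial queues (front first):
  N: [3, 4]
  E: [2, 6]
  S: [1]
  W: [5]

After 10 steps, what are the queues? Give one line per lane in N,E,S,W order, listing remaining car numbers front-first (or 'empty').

Step 1 [NS]: N:car3-GO,E:wait,S:car1-GO,W:wait | queues: N=1 E=2 S=0 W=1
Step 2 [NS]: N:car4-GO,E:wait,S:empty,W:wait | queues: N=0 E=2 S=0 W=1
Step 3 [EW]: N:wait,E:car2-GO,S:wait,W:car5-GO | queues: N=0 E=1 S=0 W=0
Step 4 [EW]: N:wait,E:car6-GO,S:wait,W:empty | queues: N=0 E=0 S=0 W=0

N: empty
E: empty
S: empty
W: empty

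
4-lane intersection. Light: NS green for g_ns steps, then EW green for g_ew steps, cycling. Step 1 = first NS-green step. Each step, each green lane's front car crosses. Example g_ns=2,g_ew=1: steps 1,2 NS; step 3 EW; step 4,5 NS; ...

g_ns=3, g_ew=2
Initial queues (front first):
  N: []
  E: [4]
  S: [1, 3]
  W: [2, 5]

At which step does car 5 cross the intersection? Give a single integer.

Step 1 [NS]: N:empty,E:wait,S:car1-GO,W:wait | queues: N=0 E=1 S=1 W=2
Step 2 [NS]: N:empty,E:wait,S:car3-GO,W:wait | queues: N=0 E=1 S=0 W=2
Step 3 [NS]: N:empty,E:wait,S:empty,W:wait | queues: N=0 E=1 S=0 W=2
Step 4 [EW]: N:wait,E:car4-GO,S:wait,W:car2-GO | queues: N=0 E=0 S=0 W=1
Step 5 [EW]: N:wait,E:empty,S:wait,W:car5-GO | queues: N=0 E=0 S=0 W=0
Car 5 crosses at step 5

5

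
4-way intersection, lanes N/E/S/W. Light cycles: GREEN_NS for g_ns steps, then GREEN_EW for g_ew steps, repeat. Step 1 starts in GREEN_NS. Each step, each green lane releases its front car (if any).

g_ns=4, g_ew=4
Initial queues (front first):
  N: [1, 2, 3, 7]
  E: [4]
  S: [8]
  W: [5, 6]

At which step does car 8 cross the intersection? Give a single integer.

Step 1 [NS]: N:car1-GO,E:wait,S:car8-GO,W:wait | queues: N=3 E=1 S=0 W=2
Step 2 [NS]: N:car2-GO,E:wait,S:empty,W:wait | queues: N=2 E=1 S=0 W=2
Step 3 [NS]: N:car3-GO,E:wait,S:empty,W:wait | queues: N=1 E=1 S=0 W=2
Step 4 [NS]: N:car7-GO,E:wait,S:empty,W:wait | queues: N=0 E=1 S=0 W=2
Step 5 [EW]: N:wait,E:car4-GO,S:wait,W:car5-GO | queues: N=0 E=0 S=0 W=1
Step 6 [EW]: N:wait,E:empty,S:wait,W:car6-GO | queues: N=0 E=0 S=0 W=0
Car 8 crosses at step 1

1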